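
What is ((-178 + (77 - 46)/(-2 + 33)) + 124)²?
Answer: 2809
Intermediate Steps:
((-178 + (77 - 46)/(-2 + 33)) + 124)² = ((-178 + 31/31) + 124)² = ((-178 + 31*(1/31)) + 124)² = ((-178 + 1) + 124)² = (-177 + 124)² = (-53)² = 2809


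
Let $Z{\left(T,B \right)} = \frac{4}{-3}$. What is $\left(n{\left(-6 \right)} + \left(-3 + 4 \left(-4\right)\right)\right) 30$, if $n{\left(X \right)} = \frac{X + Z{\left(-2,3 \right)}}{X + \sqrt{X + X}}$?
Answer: $- \frac{1085}{2} + \frac{55 i \sqrt{3}}{6} \approx -542.5 + 15.877 i$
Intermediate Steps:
$Z{\left(T,B \right)} = - \frac{4}{3}$ ($Z{\left(T,B \right)} = 4 \left(- \frac{1}{3}\right) = - \frac{4}{3}$)
$n{\left(X \right)} = \frac{- \frac{4}{3} + X}{X + \sqrt{2} \sqrt{X}}$ ($n{\left(X \right)} = \frac{X - \frac{4}{3}}{X + \sqrt{X + X}} = \frac{- \frac{4}{3} + X}{X + \sqrt{2 X}} = \frac{- \frac{4}{3} + X}{X + \sqrt{2} \sqrt{X}}$)
$\left(n{\left(-6 \right)} + \left(-3 + 4 \left(-4\right)\right)\right) 30 = \left(\frac{- \frac{4}{3} - 6}{-6 + \sqrt{2} \sqrt{-6}} + \left(-3 + 4 \left(-4\right)\right)\right) 30 = \left(\frac{1}{-6 + \sqrt{2} i \sqrt{6}} \left(- \frac{22}{3}\right) - 19\right) 30 = \left(\frac{1}{-6 + 2 i \sqrt{3}} \left(- \frac{22}{3}\right) - 19\right) 30 = \left(- \frac{22}{3 \left(-6 + 2 i \sqrt{3}\right)} - 19\right) 30 = \left(-19 - \frac{22}{3 \left(-6 + 2 i \sqrt{3}\right)}\right) 30 = -570 - \frac{220}{-6 + 2 i \sqrt{3}}$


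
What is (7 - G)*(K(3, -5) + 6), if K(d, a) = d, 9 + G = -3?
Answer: 171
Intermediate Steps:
G = -12 (G = -9 - 3 = -12)
(7 - G)*(K(3, -5) + 6) = (7 - 1*(-12))*(3 + 6) = (7 + 12)*9 = 19*9 = 171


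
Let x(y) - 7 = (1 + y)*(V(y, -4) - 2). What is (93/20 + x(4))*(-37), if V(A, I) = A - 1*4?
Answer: -1221/20 ≈ -61.050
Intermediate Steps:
V(A, I) = -4 + A (V(A, I) = A - 4 = -4 + A)
x(y) = 7 + (1 + y)*(-6 + y) (x(y) = 7 + (1 + y)*((-4 + y) - 2) = 7 + (1 + y)*(-6 + y))
(93/20 + x(4))*(-37) = (93/20 + (1 - 1*4 + 4*(-4 + 4)))*(-37) = (93*(1/20) + (1 - 4 + 4*0))*(-37) = (93/20 + (1 - 4 + 0))*(-37) = (93/20 - 3)*(-37) = (33/20)*(-37) = -1221/20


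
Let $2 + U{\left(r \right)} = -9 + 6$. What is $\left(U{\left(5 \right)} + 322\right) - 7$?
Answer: $310$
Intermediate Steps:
$U{\left(r \right)} = -5$ ($U{\left(r \right)} = -2 + \left(-9 + 6\right) = -2 - 3 = -5$)
$\left(U{\left(5 \right)} + 322\right) - 7 = \left(-5 + 322\right) - 7 = 317 - 7 = 310$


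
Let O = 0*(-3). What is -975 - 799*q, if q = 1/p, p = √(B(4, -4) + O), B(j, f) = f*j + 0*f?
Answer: -975 + 799*I/4 ≈ -975.0 + 199.75*I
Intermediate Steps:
O = 0
B(j, f) = f*j (B(j, f) = f*j + 0 = f*j)
p = 4*I (p = √(-4*4 + 0) = √(-16 + 0) = √(-16) = 4*I ≈ 4.0*I)
q = -I/4 (q = 1/(4*I) = -I/4 ≈ -0.25*I)
-975 - 799*q = -975 - 799*(-I/4) = -975 - (-799)*I/4 = -975 + 799*I/4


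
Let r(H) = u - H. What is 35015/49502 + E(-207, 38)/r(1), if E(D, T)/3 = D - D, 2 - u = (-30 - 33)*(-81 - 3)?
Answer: 35015/49502 ≈ 0.70735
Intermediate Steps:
u = -5290 (u = 2 - (-30 - 33)*(-81 - 3) = 2 - (-63)*(-84) = 2 - 1*5292 = 2 - 5292 = -5290)
r(H) = -5290 - H
E(D, T) = 0 (E(D, T) = 3*(D - D) = 3*0 = 0)
35015/49502 + E(-207, 38)/r(1) = 35015/49502 + 0/(-5290 - 1*1) = 35015*(1/49502) + 0/(-5290 - 1) = 35015/49502 + 0/(-5291) = 35015/49502 + 0*(-1/5291) = 35015/49502 + 0 = 35015/49502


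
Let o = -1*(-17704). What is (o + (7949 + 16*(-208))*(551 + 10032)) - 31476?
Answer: 48890271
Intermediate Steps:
o = 17704
(o + (7949 + 16*(-208))*(551 + 10032)) - 31476 = (17704 + (7949 + 16*(-208))*(551 + 10032)) - 31476 = (17704 + (7949 - 3328)*10583) - 31476 = (17704 + 4621*10583) - 31476 = (17704 + 48904043) - 31476 = 48921747 - 31476 = 48890271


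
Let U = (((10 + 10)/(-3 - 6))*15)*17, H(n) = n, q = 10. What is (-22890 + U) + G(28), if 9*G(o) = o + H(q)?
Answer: -211072/9 ≈ -23452.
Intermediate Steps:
U = -1700/3 (U = ((20/(-9))*15)*17 = ((20*(-⅑))*15)*17 = -20/9*15*17 = -100/3*17 = -1700/3 ≈ -566.67)
G(o) = 10/9 + o/9 (G(o) = (o + 10)/9 = (10 + o)/9 = 10/9 + o/9)
(-22890 + U) + G(28) = (-22890 - 1700/3) + (10/9 + (⅑)*28) = -70370/3 + (10/9 + 28/9) = -70370/3 + 38/9 = -211072/9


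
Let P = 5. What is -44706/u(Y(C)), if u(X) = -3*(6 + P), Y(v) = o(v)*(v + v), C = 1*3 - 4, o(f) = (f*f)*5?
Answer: 14902/11 ≈ 1354.7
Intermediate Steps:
o(f) = 5*f**2 (o(f) = f**2*5 = 5*f**2)
C = -1 (C = 3 - 4 = -1)
Y(v) = 10*v**3 (Y(v) = (5*v**2)*(v + v) = (5*v**2)*(2*v) = 10*v**3)
u(X) = -33 (u(X) = -3*(6 + 5) = -3*11 = -33)
-44706/u(Y(C)) = -44706/(-33) = -44706*(-1/33) = 14902/11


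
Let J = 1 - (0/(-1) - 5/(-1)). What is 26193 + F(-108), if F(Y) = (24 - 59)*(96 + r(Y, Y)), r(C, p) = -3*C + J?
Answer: 11633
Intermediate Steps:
J = -4 (J = 1 - (0*(-1) - 5*(-1)) = 1 - (0 + 5) = 1 - 1*5 = 1 - 5 = -4)
r(C, p) = -4 - 3*C (r(C, p) = -3*C - 4 = -4 - 3*C)
F(Y) = -3220 + 105*Y (F(Y) = (24 - 59)*(96 + (-4 - 3*Y)) = -35*(92 - 3*Y) = -3220 + 105*Y)
26193 + F(-108) = 26193 + (-3220 + 105*(-108)) = 26193 + (-3220 - 11340) = 26193 - 14560 = 11633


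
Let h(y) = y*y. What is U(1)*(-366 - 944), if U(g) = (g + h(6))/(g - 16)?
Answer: 9694/3 ≈ 3231.3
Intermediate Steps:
h(y) = y²
U(g) = (36 + g)/(-16 + g) (U(g) = (g + 6²)/(g - 16) = (g + 36)/(-16 + g) = (36 + g)/(-16 + g))
U(1)*(-366 - 944) = ((36 + 1)/(-16 + 1))*(-366 - 944) = (37/(-15))*(-1310) = -1/15*37*(-1310) = -37/15*(-1310) = 9694/3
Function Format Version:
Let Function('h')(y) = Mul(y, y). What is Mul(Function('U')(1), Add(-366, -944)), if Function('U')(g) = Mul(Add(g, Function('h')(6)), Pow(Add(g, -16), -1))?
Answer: Rational(9694, 3) ≈ 3231.3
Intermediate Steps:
Function('h')(y) = Pow(y, 2)
Function('U')(g) = Mul(Pow(Add(-16, g), -1), Add(36, g)) (Function('U')(g) = Mul(Add(g, Pow(6, 2)), Pow(Add(g, -16), -1)) = Mul(Add(g, 36), Pow(Add(-16, g), -1)) = Mul(Add(36, g), Pow(Add(-16, g), -1)) = Mul(Pow(Add(-16, g), -1), Add(36, g)))
Mul(Function('U')(1), Add(-366, -944)) = Mul(Mul(Pow(Add(-16, 1), -1), Add(36, 1)), Add(-366, -944)) = Mul(Mul(Pow(-15, -1), 37), -1310) = Mul(Mul(Rational(-1, 15), 37), -1310) = Mul(Rational(-37, 15), -1310) = Rational(9694, 3)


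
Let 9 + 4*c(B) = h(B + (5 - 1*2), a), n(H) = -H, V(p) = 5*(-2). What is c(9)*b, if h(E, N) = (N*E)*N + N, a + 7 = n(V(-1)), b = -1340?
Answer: -34170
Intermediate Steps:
V(p) = -10
a = 3 (a = -7 - 1*(-10) = -7 + 10 = 3)
h(E, N) = N + E*N² (h(E, N) = (E*N)*N + N = E*N² + N = N + E*N²)
c(B) = 21/4 + 9*B/4 (c(B) = -9/4 + (3*(1 + (B + (5 - 1*2))*3))/4 = -9/4 + (3*(1 + (B + (5 - 2))*3))/4 = -9/4 + (3*(1 + (B + 3)*3))/4 = -9/4 + (3*(1 + (3 + B)*3))/4 = -9/4 + (3*(1 + (9 + 3*B)))/4 = -9/4 + (3*(10 + 3*B))/4 = -9/4 + (30 + 9*B)/4 = -9/4 + (15/2 + 9*B/4) = 21/4 + 9*B/4)
c(9)*b = (21/4 + (9/4)*9)*(-1340) = (21/4 + 81/4)*(-1340) = (51/2)*(-1340) = -34170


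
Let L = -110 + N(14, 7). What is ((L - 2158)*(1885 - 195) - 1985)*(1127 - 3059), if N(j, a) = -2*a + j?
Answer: 7409036460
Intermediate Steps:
N(j, a) = j - 2*a
L = -110 (L = -110 + (14 - 2*7) = -110 + (14 - 14) = -110 + 0 = -110)
((L - 2158)*(1885 - 195) - 1985)*(1127 - 3059) = ((-110 - 2158)*(1885 - 195) - 1985)*(1127 - 3059) = (-2268*1690 - 1985)*(-1932) = (-3832920 - 1985)*(-1932) = -3834905*(-1932) = 7409036460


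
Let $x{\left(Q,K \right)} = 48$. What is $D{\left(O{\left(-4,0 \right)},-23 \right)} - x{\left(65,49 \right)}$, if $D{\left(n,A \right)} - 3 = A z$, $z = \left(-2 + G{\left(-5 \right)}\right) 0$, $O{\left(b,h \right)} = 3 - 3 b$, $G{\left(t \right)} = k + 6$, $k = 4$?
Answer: $-45$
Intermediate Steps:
$G{\left(t \right)} = 10$ ($G{\left(t \right)} = 4 + 6 = 10$)
$z = 0$ ($z = \left(-2 + 10\right) 0 = 8 \cdot 0 = 0$)
$D{\left(n,A \right)} = 3$ ($D{\left(n,A \right)} = 3 + A 0 = 3 + 0 = 3$)
$D{\left(O{\left(-4,0 \right)},-23 \right)} - x{\left(65,49 \right)} = 3 - 48 = -45$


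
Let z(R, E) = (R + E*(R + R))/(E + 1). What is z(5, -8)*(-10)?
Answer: -750/7 ≈ -107.14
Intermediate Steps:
z(R, E) = (R + 2*E*R)/(1 + E) (z(R, E) = (R + E*(2*R))/(1 + E) = (R + 2*E*R)/(1 + E))
z(5, -8)*(-10) = (5*(1 + 2*(-8))/(1 - 8))*(-10) = (5*(1 - 16)/(-7))*(-10) = (5*(-⅐)*(-15))*(-10) = (75/7)*(-10) = -750/7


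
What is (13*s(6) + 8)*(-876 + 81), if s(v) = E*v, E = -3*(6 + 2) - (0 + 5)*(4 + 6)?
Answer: 4582380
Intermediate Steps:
E = -74 (E = -3*8 - 5*10 = -24 - 1*50 = -24 - 50 = -74)
s(v) = -74*v
(13*s(6) + 8)*(-876 + 81) = (13*(-74*6) + 8)*(-876 + 81) = (13*(-444) + 8)*(-795) = (-5772 + 8)*(-795) = -5764*(-795) = 4582380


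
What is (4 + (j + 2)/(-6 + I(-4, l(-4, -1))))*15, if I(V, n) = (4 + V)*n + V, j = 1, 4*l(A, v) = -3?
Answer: 111/2 ≈ 55.500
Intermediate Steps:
l(A, v) = -3/4 (l(A, v) = (1/4)*(-3) = -3/4)
I(V, n) = V + n*(4 + V) (I(V, n) = n*(4 + V) + V = V + n*(4 + V))
(4 + (j + 2)/(-6 + I(-4, l(-4, -1))))*15 = (4 + (1 + 2)/(-6 + (-4 + 4*(-3/4) - 4*(-3/4))))*15 = (4 + 3/(-6 + (-4 - 3 + 3)))*15 = (4 + 3/(-6 - 4))*15 = (4 + 3/(-10))*15 = (4 + 3*(-1/10))*15 = (4 - 3/10)*15 = (37/10)*15 = 111/2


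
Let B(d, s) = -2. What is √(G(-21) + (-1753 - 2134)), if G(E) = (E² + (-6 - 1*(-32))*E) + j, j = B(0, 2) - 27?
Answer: I*√4021 ≈ 63.411*I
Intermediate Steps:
j = -29 (j = -2 - 27 = -29)
G(E) = -29 + E² + 26*E (G(E) = (E² + (-6 - 1*(-32))*E) - 29 = (E² + (-6 + 32)*E) - 29 = (E² + 26*E) - 29 = -29 + E² + 26*E)
√(G(-21) + (-1753 - 2134)) = √((-29 + (-21)² + 26*(-21)) + (-1753 - 2134)) = √((-29 + 441 - 546) - 3887) = √(-134 - 3887) = √(-4021) = I*√4021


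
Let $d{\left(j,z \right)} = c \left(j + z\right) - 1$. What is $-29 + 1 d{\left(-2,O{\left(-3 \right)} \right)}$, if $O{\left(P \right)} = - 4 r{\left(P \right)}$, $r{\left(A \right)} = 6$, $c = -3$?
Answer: $48$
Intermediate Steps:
$O{\left(P \right)} = -24$ ($O{\left(P \right)} = \left(-4\right) 6 = -24$)
$d{\left(j,z \right)} = -1 - 3 j - 3 z$ ($d{\left(j,z \right)} = - 3 \left(j + z\right) - 1 = \left(- 3 j - 3 z\right) - 1 = -1 - 3 j - 3 z$)
$-29 + 1 d{\left(-2,O{\left(-3 \right)} \right)} = -29 + 1 \left(-1 - -6 - -72\right) = -29 + 1 \left(-1 + 6 + 72\right) = -29 + 1 \cdot 77 = -29 + 77 = 48$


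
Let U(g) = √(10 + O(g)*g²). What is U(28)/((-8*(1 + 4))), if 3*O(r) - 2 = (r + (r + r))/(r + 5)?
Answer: -√1304490/1320 ≈ -0.86526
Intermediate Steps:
O(r) = ⅔ + r/(5 + r) (O(r) = ⅔ + ((r + (r + r))/(r + 5))/3 = ⅔ + ((r + 2*r)/(5 + r))/3 = ⅔ + ((3*r)/(5 + r))/3 = ⅔ + (3*r/(5 + r))/3 = ⅔ + r/(5 + r))
U(g) = √(10 + 5*g²*(2 + g)/(3*(5 + g))) (U(g) = √(10 + (5*(2 + g)/(3*(5 + g)))*g²) = √(10 + 5*g²*(2 + g)/(3*(5 + g))))
U(28)/((-8*(1 + 4))) = (√15*√((30 + 6*28 + 28²*(2 + 28))/(5 + 28))/3)/((-8*(1 + 4))) = (√15*√((30 + 168 + 784*30)/33)/3)/((-8*5)) = (√15*√((30 + 168 + 23520)/33)/3)/(-40) = (√15*√((1/33)*23718)/3)*(-1/40) = (√15*√(7906/11)/3)*(-1/40) = (√15*(√86966/11)/3)*(-1/40) = (√1304490/33)*(-1/40) = -√1304490/1320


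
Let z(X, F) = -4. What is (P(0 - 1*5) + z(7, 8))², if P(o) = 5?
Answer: 1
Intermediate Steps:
(P(0 - 1*5) + z(7, 8))² = (5 - 4)² = 1² = 1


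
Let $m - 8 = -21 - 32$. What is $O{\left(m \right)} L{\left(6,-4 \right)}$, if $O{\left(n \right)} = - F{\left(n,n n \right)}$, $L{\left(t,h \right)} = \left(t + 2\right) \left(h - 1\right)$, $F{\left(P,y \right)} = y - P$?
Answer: $82800$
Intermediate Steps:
$L{\left(t,h \right)} = \left(-1 + h\right) \left(2 + t\right)$ ($L{\left(t,h \right)} = \left(2 + t\right) \left(-1 + h\right) = \left(-1 + h\right) \left(2 + t\right)$)
$m = -45$ ($m = 8 - 53 = -45$)
$O{\left(n \right)} = n - n^{2}$ ($O{\left(n \right)} = - (n n - n) = - (n^{2} - n) = n - n^{2}$)
$O{\left(m \right)} L{\left(6,-4 \right)} = - 45 \left(1 - -45\right) \left(-2 - 6 + 2 \left(-4\right) - 24\right) = - 45 \left(1 + 45\right) \left(-2 - 6 - 8 - 24\right) = \left(-45\right) 46 \left(-40\right) = \left(-2070\right) \left(-40\right) = 82800$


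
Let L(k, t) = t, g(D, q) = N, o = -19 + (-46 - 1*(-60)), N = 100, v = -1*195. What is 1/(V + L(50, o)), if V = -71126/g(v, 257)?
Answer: -50/35813 ≈ -0.0013961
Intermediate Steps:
v = -195
o = -5 (o = -19 + (-46 + 60) = -19 + 14 = -5)
g(D, q) = 100
V = -35563/50 (V = -71126/100 = -71126*1/100 = -35563/50 ≈ -711.26)
1/(V + L(50, o)) = 1/(-35563/50 - 5) = 1/(-35813/50) = -50/35813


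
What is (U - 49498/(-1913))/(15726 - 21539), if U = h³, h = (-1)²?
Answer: -51411/11120269 ≈ -0.0046232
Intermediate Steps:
h = 1
U = 1 (U = 1³ = 1)
(U - 49498/(-1913))/(15726 - 21539) = (1 - 49498/(-1913))/(15726 - 21539) = (1 - 49498*(-1/1913))/(-5813) = (1 + 49498/1913)*(-1/5813) = (51411/1913)*(-1/5813) = -51411/11120269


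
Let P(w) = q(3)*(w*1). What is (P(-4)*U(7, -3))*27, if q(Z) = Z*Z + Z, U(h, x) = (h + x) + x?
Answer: -1296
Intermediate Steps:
U(h, x) = h + 2*x
q(Z) = Z + Z**2 (q(Z) = Z**2 + Z = Z + Z**2)
P(w) = 12*w (P(w) = (3*(1 + 3))*(w*1) = (3*4)*w = 12*w)
(P(-4)*U(7, -3))*27 = ((12*(-4))*(7 + 2*(-3)))*27 = -48*(7 - 6)*27 = -48*1*27 = -48*27 = -1296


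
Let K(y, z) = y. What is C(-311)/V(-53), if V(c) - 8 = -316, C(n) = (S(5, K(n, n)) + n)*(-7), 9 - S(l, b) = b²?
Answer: -97023/44 ≈ -2205.1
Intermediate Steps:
S(l, b) = 9 - b²
C(n) = -63 - 7*n + 7*n² (C(n) = ((9 - n²) + n)*(-7) = (9 + n - n²)*(-7) = -63 - 7*n + 7*n²)
V(c) = -308 (V(c) = 8 - 316 = -308)
C(-311)/V(-53) = (-63 - 7*(-311) + 7*(-311)²)/(-308) = (-63 + 2177 + 7*96721)*(-1/308) = (-63 + 2177 + 677047)*(-1/308) = 679161*(-1/308) = -97023/44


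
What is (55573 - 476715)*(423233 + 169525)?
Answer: -249635289636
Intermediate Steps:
(55573 - 476715)*(423233 + 169525) = -421142*592758 = -249635289636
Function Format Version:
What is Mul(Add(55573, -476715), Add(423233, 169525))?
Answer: -249635289636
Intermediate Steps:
Mul(Add(55573, -476715), Add(423233, 169525)) = Mul(-421142, 592758) = -249635289636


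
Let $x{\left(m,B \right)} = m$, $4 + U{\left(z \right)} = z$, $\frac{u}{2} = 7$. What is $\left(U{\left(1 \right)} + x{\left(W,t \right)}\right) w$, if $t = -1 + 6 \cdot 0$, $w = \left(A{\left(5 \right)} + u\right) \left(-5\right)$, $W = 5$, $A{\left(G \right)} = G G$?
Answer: $-390$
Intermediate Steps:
$u = 14$ ($u = 2 \cdot 7 = 14$)
$U{\left(z \right)} = -4 + z$
$A{\left(G \right)} = G^{2}$
$w = -195$ ($w = \left(5^{2} + 14\right) \left(-5\right) = \left(25 + 14\right) \left(-5\right) = 39 \left(-5\right) = -195$)
$t = -1$ ($t = -1 + 0 = -1$)
$\left(U{\left(1 \right)} + x{\left(W,t \right)}\right) w = \left(\left(-4 + 1\right) + 5\right) \left(-195\right) = \left(-3 + 5\right) \left(-195\right) = 2 \left(-195\right) = -390$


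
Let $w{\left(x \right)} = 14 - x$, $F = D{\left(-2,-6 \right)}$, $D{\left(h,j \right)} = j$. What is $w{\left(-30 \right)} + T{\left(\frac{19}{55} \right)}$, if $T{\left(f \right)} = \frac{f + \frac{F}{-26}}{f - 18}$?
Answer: $\frac{555000}{12623} \approx 43.967$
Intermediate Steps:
$F = -6$
$T{\left(f \right)} = \frac{\frac{3}{13} + f}{-18 + f}$ ($T{\left(f \right)} = \frac{f - \frac{6}{-26}}{f - 18} = \frac{f - - \frac{3}{13}}{-18 + f} = \frac{f + \frac{3}{13}}{-18 + f} = \frac{\frac{3}{13} + f}{-18 + f}$)
$w{\left(-30 \right)} + T{\left(\frac{19}{55} \right)} = \left(14 - -30\right) + \frac{\frac{3}{13} + \frac{19}{55}}{-18 + \frac{19}{55}} = \left(14 + 30\right) + \frac{\frac{3}{13} + 19 \cdot \frac{1}{55}}{-18 + 19 \cdot \frac{1}{55}} = 44 + \frac{\frac{3}{13} + \frac{19}{55}}{-18 + \frac{19}{55}} = 44 + \frac{1}{- \frac{971}{55}} \cdot \frac{412}{715} = 44 - \frac{412}{12623} = \frac{555000}{12623}$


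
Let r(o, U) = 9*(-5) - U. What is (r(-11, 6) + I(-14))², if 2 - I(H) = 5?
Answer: 2916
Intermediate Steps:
r(o, U) = -45 - U
I(H) = -3 (I(H) = 2 - 1*5 = 2 - 5 = -3)
(r(-11, 6) + I(-14))² = ((-45 - 1*6) - 3)² = ((-45 - 6) - 3)² = (-51 - 3)² = (-54)² = 2916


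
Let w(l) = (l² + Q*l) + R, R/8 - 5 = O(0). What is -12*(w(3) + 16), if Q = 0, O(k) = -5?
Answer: -300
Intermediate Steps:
R = 0 (R = 40 + 8*(-5) = 40 - 40 = 0)
w(l) = l² (w(l) = (l² + 0*l) + 0 = (l² + 0) + 0 = l² + 0 = l²)
-12*(w(3) + 16) = -12*(3² + 16) = -12*(9 + 16) = -12*25 = -300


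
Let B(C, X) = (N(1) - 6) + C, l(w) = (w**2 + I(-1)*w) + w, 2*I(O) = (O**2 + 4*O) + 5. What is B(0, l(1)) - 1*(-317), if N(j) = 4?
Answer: 315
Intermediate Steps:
I(O) = 5/2 + O**2/2 + 2*O (I(O) = ((O**2 + 4*O) + 5)/2 = (5 + O**2 + 4*O)/2 = 5/2 + O**2/2 + 2*O)
l(w) = w**2 + 2*w (l(w) = (w**2 + (5/2 + (1/2)*(-1)**2 + 2*(-1))*w) + w = (w**2 + (5/2 + (1/2)*1 - 2)*w) + w = (w**2 + (5/2 + 1/2 - 2)*w) + w = (w**2 + 1*w) + w = (w**2 + w) + w = (w + w**2) + w = w**2 + 2*w)
B(C, X) = -2 + C (B(C, X) = (4 - 6) + C = -2 + C)
B(0, l(1)) - 1*(-317) = (-2 + 0) - 1*(-317) = -2 + 317 = 315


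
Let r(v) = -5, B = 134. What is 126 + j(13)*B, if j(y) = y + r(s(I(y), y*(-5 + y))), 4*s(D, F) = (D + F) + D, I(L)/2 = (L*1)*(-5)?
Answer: 1198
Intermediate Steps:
I(L) = -10*L (I(L) = 2*((L*1)*(-5)) = 2*(L*(-5)) = 2*(-5*L) = -10*L)
s(D, F) = D/2 + F/4 (s(D, F) = ((D + F) + D)/4 = (F + 2*D)/4 = D/2 + F/4)
j(y) = -5 + y (j(y) = y - 5 = -5 + y)
126 + j(13)*B = 126 + (-5 + 13)*134 = 126 + 8*134 = 126 + 1072 = 1198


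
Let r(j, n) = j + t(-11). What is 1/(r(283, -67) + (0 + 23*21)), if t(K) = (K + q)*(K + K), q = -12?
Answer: 1/1272 ≈ 0.00078616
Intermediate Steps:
t(K) = 2*K*(-12 + K) (t(K) = (K - 12)*(K + K) = (-12 + K)*(2*K) = 2*K*(-12 + K))
r(j, n) = 506 + j (r(j, n) = j + 2*(-11)*(-12 - 11) = j + 2*(-11)*(-23) = j + 506 = 506 + j)
1/(r(283, -67) + (0 + 23*21)) = 1/((506 + 283) + (0 + 23*21)) = 1/(789 + (0 + 483)) = 1/(789 + 483) = 1/1272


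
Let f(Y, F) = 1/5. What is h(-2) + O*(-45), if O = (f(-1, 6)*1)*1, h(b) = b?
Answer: -11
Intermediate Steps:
f(Y, F) = 1/5
O = 1/5 (O = ((1/5)*1)*1 = (1/5)*1 = 1/5 ≈ 0.20000)
h(-2) + O*(-45) = -2 + (1/5)*(-45) = -2 - 9 = -11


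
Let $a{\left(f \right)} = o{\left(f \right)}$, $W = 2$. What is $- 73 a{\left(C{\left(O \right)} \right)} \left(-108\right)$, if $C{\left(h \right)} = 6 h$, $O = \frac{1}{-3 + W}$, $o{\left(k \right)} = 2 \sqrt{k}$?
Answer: $15768 i \sqrt{6} \approx 38624.0 i$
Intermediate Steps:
$O = -1$ ($O = \frac{1}{-3 + 2} = \frac{1}{-1} = -1$)
$a{\left(f \right)} = 2 \sqrt{f}$
$- 73 a{\left(C{\left(O \right)} \right)} \left(-108\right) = - 73 \cdot 2 \sqrt{6 \left(-1\right)} \left(-108\right) = - 73 \cdot 2 \sqrt{-6} \left(-108\right) = - 73 \cdot 2 i \sqrt{6} \left(-108\right) = - 146 i \sqrt{6} \left(-108\right) = 15768 i \sqrt{6}$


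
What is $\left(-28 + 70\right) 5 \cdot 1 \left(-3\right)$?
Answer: $-630$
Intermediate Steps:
$\left(-28 + 70\right) 5 \cdot 1 \left(-3\right) = 42 \cdot 5 \left(-3\right) = 42 \left(-15\right) = -630$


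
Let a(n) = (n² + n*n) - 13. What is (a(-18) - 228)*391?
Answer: 159137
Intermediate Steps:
a(n) = -13 + 2*n² (a(n) = (n² + n²) - 13 = 2*n² - 13 = -13 + 2*n²)
(a(-18) - 228)*391 = ((-13 + 2*(-18)²) - 228)*391 = ((-13 + 2*324) - 228)*391 = ((-13 + 648) - 228)*391 = (635 - 228)*391 = 407*391 = 159137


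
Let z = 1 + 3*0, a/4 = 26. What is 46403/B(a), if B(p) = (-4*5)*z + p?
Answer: 6629/12 ≈ 552.42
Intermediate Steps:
a = 104 (a = 4*26 = 104)
z = 1 (z = 1 + 0 = 1)
B(p) = -20 + p (B(p) = -4*5*1 + p = -20*1 + p = -20 + p)
46403/B(a) = 46403/(-20 + 104) = 46403/84 = 46403*(1/84) = 6629/12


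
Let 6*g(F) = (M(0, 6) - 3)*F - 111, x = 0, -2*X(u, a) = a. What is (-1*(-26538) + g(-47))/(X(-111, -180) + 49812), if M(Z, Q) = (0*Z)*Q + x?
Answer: 26543/49902 ≈ 0.53190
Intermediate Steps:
X(u, a) = -a/2
M(Z, Q) = 0 (M(Z, Q) = (0*Z)*Q + 0 = 0*Q + 0 = 0 + 0 = 0)
g(F) = -37/2 - F/2 (g(F) = ((0 - 3)*F - 111)/6 = (-3*F - 111)/6 = (-111 - 3*F)/6 = -37/2 - F/2)
(-1*(-26538) + g(-47))/(X(-111, -180) + 49812) = (-1*(-26538) + (-37/2 - ½*(-47)))/(-½*(-180) + 49812) = (26538 + (-37/2 + 47/2))/(90 + 49812) = (26538 + 5)/49902 = 26543*(1/49902) = 26543/49902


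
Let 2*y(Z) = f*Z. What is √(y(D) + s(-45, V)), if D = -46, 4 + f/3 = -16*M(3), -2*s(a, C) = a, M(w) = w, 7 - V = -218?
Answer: √14442/2 ≈ 60.087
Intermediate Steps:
V = 225 (V = 7 - 1*(-218) = 7 + 218 = 225)
s(a, C) = -a/2
f = -156 (f = -12 + 3*(-16*3) = -12 + 3*(-48) = -12 - 144 = -156)
y(Z) = -78*Z (y(Z) = (-156*Z)/2 = -78*Z)
√(y(D) + s(-45, V)) = √(-78*(-46) - ½*(-45)) = √(3588 + 45/2) = √(7221/2) = √14442/2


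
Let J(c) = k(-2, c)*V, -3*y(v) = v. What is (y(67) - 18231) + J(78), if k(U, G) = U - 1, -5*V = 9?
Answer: -273719/15 ≈ -18248.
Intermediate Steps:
V = -9/5 (V = -⅕*9 = -9/5 ≈ -1.8000)
y(v) = -v/3
k(U, G) = -1 + U
J(c) = 27/5 (J(c) = (-1 - 2)*(-9/5) = -3*(-9/5) = 27/5)
(y(67) - 18231) + J(78) = (-⅓*67 - 18231) + 27/5 = (-67/3 - 18231) + 27/5 = -54760/3 + 27/5 = -273719/15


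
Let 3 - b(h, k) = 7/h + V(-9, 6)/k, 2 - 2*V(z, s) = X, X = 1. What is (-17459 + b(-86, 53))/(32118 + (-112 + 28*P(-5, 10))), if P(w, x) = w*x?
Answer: -19891030/34875537 ≈ -0.57034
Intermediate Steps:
V(z, s) = ½ (V(z, s) = 1 - ½*1 = 1 - ½ = ½)
b(h, k) = 3 - 7/h - 1/(2*k) (b(h, k) = 3 - (7/h + 1/(2*k)) = 3 - (1/(2*k) + 7/h) = 3 + (-7/h - 1/(2*k)) = 3 - 7/h - 1/(2*k))
(-17459 + b(-86, 53))/(32118 + (-112 + 28*P(-5, 10))) = (-17459 + (3 - 7/(-86) - ½/53))/(32118 + (-112 + 28*(-5*10))) = (-17459 + (3 - 7*(-1/86) - ½*1/53))/(32118 + (-112 + 28*(-50))) = (-17459 + (3 + 7/86 - 1/106))/(32118 + (-112 - 1400)) = (-17459 + 7001/2279)/(32118 - 1512) = -39782060/2279/30606 = -39782060/2279*1/30606 = -19891030/34875537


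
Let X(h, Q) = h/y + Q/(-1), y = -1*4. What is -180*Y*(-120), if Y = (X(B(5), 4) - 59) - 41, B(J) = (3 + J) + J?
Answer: -2316600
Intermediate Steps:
y = -4
B(J) = 3 + 2*J
X(h, Q) = -Q - h/4 (X(h, Q) = h/(-4) + Q/(-1) = h*(-¼) + Q*(-1) = -h/4 - Q = -Q - h/4)
Y = -429/4 (Y = ((-1*4 - (3 + 2*5)/4) - 59) - 41 = ((-4 - (3 + 10)/4) - 59) - 41 = ((-4 - ¼*13) - 59) - 41 = ((-4 - 13/4) - 59) - 41 = (-29/4 - 59) - 41 = -265/4 - 41 = -429/4 ≈ -107.25)
-180*Y*(-120) = -180*(-429/4)*(-120) = 19305*(-120) = -2316600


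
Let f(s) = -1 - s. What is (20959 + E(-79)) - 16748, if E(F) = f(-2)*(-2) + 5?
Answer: 4214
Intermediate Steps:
E(F) = 3 (E(F) = (-1 - 1*(-2))*(-2) + 5 = (-1 + 2)*(-2) + 5 = 1*(-2) + 5 = -2 + 5 = 3)
(20959 + E(-79)) - 16748 = (20959 + 3) - 16748 = 20962 - 16748 = 4214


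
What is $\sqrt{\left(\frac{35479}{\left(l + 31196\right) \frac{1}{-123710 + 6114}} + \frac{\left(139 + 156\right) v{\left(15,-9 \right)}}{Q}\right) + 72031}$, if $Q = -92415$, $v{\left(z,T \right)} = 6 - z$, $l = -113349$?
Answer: $\frac{6 \sqrt{873984849264595552209}}{506144633} \approx 350.45$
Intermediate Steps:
$\sqrt{\left(\frac{35479}{\left(l + 31196\right) \frac{1}{-123710 + 6114}} + \frac{\left(139 + 156\right) v{\left(15,-9 \right)}}{Q}\right) + 72031} = \sqrt{\left(\frac{35479}{\left(-113349 + 31196\right) \frac{1}{-123710 + 6114}} + \frac{\left(139 + 156\right) \left(6 - 15\right)}{-92415}\right) + 72031} = \sqrt{\left(\frac{35479}{\left(-82153\right) \frac{1}{-117596}} + 295 \left(6 - 15\right) \left(- \frac{1}{92415}\right)\right) + 72031} = \sqrt{\left(\frac{35479}{\left(-82153\right) \left(- \frac{1}{117596}\right)} + 295 \left(-9\right) \left(- \frac{1}{92415}\right)\right) + 72031} = \sqrt{\left(\frac{35479}{\frac{82153}{117596}} - - \frac{177}{6161}\right) + 72031} = \sqrt{\left(35479 \cdot \frac{117596}{82153} + \frac{177}{6161}\right) + 72031} = \sqrt{\left(\frac{4172188484}{82153} + \frac{177}{6161}\right) + 72031} = \sqrt{\frac{25704867791005}{506144633} + 72031} = \sqrt{\frac{62162971850628}{506144633}} = \frac{6 \sqrt{873984849264595552209}}{506144633}$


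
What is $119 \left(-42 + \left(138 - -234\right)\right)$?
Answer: $39270$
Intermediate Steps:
$119 \left(-42 + \left(138 - -234\right)\right) = 119 \left(-42 + \left(138 + 234\right)\right) = 119 \left(-42 + 372\right) = 119 \cdot 330 = 39270$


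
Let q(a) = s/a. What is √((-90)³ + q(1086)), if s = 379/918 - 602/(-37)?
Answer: I*√3061476781103435509/2049282 ≈ 853.81*I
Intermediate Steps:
s = 566659/33966 (s = 379*(1/918) - 602*(-1/37) = 379/918 + 602/37 = 566659/33966 ≈ 16.683)
q(a) = 566659/(33966*a)
√((-90)³ + q(1086)) = √((-90)³ + (566659/33966)/1086) = √(-729000 + (566659/33966)*(1/1086)) = √(-729000 + 566659/36887076) = √(-26890677837341/36887076) = I*√3061476781103435509/2049282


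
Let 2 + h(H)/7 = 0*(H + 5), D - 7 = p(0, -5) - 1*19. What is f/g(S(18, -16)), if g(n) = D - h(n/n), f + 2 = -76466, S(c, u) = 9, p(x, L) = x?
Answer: -38234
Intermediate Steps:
f = -76468 (f = -2 - 76466 = -76468)
D = -12 (D = 7 + (0 - 1*19) = 7 + (0 - 19) = 7 - 19 = -12)
h(H) = -14 (h(H) = -14 + 7*(0*(H + 5)) = -14 + 7*(0*(5 + H)) = -14 + 7*0 = -14 + 0 = -14)
g(n) = 2 (g(n) = -12 - 1*(-14) = -12 + 14 = 2)
f/g(S(18, -16)) = -76468/2 = -76468*1/2 = -38234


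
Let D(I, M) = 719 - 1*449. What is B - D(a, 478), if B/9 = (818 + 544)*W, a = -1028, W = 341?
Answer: 4179708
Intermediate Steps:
D(I, M) = 270 (D(I, M) = 719 - 449 = 270)
B = 4179978 (B = 9*((818 + 544)*341) = 9*(1362*341) = 9*464442 = 4179978)
B - D(a, 478) = 4179978 - 1*270 = 4179978 - 270 = 4179708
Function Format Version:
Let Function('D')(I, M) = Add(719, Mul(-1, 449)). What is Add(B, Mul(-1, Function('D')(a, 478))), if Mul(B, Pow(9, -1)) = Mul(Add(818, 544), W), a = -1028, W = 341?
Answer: 4179708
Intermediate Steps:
Function('D')(I, M) = 270 (Function('D')(I, M) = Add(719, -449) = 270)
B = 4179978 (B = Mul(9, Mul(Add(818, 544), 341)) = Mul(9, Mul(1362, 341)) = Mul(9, 464442) = 4179978)
Add(B, Mul(-1, Function('D')(a, 478))) = Add(4179978, Mul(-1, 270)) = Add(4179978, -270) = 4179708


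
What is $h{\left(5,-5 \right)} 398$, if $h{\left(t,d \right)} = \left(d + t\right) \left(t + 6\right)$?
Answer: $0$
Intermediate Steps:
$h{\left(t,d \right)} = \left(6 + t\right) \left(d + t\right)$ ($h{\left(t,d \right)} = \left(d + t\right) \left(6 + t\right) = \left(6 + t\right) \left(d + t\right)$)
$h{\left(5,-5 \right)} 398 = \left(5^{2} + 6 \left(-5\right) + 6 \cdot 5 - 25\right) 398 = \left(25 - 30 + 30 - 25\right) 398 = 0 \cdot 398 = 0$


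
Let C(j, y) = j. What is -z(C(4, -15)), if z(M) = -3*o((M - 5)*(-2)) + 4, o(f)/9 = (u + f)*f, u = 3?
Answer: 266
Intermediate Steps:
o(f) = 9*f*(3 + f) (o(f) = 9*((3 + f)*f) = 9*(f*(3 + f)) = 9*f*(3 + f))
z(M) = 4 - 27*(10 - 2*M)*(13 - 2*M) (z(M) = -27*(M - 5)*(-2)*(3 + (M - 5)*(-2)) + 4 = -27*(-5 + M)*(-2)*(3 + (-5 + M)*(-2)) + 4 = -27*(10 - 2*M)*(3 + (10 - 2*M)) + 4 = -27*(10 - 2*M)*(13 - 2*M) + 4 = 4 - 27*(10 - 2*M)*(13 - 2*M))
-z(C(4, -15)) = -(-3506 - 108*4² + 1242*4) = -(-3506 - 108*16 + 4968) = -(-3506 - 1728 + 4968) = -1*(-266) = 266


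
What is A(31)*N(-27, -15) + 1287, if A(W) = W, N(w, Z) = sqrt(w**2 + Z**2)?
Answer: 1287 + 93*sqrt(106) ≈ 2244.5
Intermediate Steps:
N(w, Z) = sqrt(Z**2 + w**2)
A(31)*N(-27, -15) + 1287 = 31*sqrt((-15)**2 + (-27)**2) + 1287 = 31*sqrt(225 + 729) + 1287 = 31*sqrt(954) + 1287 = 31*(3*sqrt(106)) + 1287 = 93*sqrt(106) + 1287 = 1287 + 93*sqrt(106)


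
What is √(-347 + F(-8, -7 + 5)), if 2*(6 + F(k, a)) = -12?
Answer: I*√359 ≈ 18.947*I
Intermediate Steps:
F(k, a) = -12 (F(k, a) = -6 + (½)*(-12) = -6 - 6 = -12)
√(-347 + F(-8, -7 + 5)) = √(-347 - 12) = √(-359) = I*√359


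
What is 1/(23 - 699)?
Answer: -1/676 ≈ -0.0014793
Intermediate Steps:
1/(23 - 699) = 1/(-676) = -1/676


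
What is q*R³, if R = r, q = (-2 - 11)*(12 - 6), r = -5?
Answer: 9750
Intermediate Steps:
q = -78 (q = -13*6 = -78)
R = -5
q*R³ = -78*(-5)³ = -78*(-125) = 9750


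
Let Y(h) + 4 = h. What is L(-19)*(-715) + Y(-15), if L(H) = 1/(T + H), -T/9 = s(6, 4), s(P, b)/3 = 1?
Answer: -159/46 ≈ -3.4565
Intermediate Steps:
s(P, b) = 3 (s(P, b) = 3*1 = 3)
T = -27 (T = -9*3 = -27)
L(H) = 1/(-27 + H)
Y(h) = -4 + h
L(-19)*(-715) + Y(-15) = -715/(-27 - 19) + (-4 - 15) = -715/(-46) - 19 = -1/46*(-715) - 19 = 715/46 - 19 = -159/46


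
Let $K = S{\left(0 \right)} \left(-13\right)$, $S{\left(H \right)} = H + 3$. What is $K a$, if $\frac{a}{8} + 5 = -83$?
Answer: $27456$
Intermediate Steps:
$a = -704$ ($a = -40 + 8 \left(-83\right) = -40 - 664 = -704$)
$S{\left(H \right)} = 3 + H$
$K = -39$ ($K = \left(3 + 0\right) \left(-13\right) = 3 \left(-13\right) = -39$)
$K a = \left(-39\right) \left(-704\right) = 27456$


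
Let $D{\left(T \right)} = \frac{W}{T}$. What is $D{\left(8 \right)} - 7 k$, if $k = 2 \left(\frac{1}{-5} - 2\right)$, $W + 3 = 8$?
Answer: $\frac{1257}{40} \approx 31.425$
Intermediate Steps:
$W = 5$ ($W = -3 + 8 = 5$)
$k = - \frac{22}{5}$ ($k = 2 \left(- \frac{1}{5} - 2\right) = 2 \left(- \frac{11}{5}\right) = - \frac{22}{5} \approx -4.4$)
$D{\left(T \right)} = \frac{5}{T}$
$D{\left(8 \right)} - 7 k = \frac{5}{8} - - \frac{154}{5} = 5 \cdot \frac{1}{8} + \frac{154}{5} = \frac{5}{8} + \frac{154}{5} = \frac{1257}{40}$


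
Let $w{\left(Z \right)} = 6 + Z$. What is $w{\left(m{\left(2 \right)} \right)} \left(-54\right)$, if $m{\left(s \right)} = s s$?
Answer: $-540$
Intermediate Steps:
$m{\left(s \right)} = s^{2}$
$w{\left(m{\left(2 \right)} \right)} \left(-54\right) = \left(6 + 2^{2}\right) \left(-54\right) = \left(6 + 4\right) \left(-54\right) = 10 \left(-54\right) = -540$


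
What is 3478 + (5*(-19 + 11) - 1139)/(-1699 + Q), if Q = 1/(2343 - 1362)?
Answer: 5798001803/1666718 ≈ 3478.7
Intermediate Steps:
Q = 1/981 ≈ 0.0010194
3478 + (5*(-19 + 11) - 1139)/(-1699 + Q) = 3478 + (5*(-19 + 11) - 1139)/(-1699 + 1/981) = 3478 + (5*(-8) - 1139)/(-1666718/981) = 3478 + (-40 - 1139)*(-981/1666718) = 3478 - 1179*(-981/1666718) = 3478 + 1156599/1666718 = 5798001803/1666718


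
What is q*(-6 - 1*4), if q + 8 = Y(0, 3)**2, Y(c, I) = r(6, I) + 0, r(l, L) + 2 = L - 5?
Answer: -80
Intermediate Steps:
r(l, L) = -7 + L (r(l, L) = -2 + (L - 5) = -2 + (-5 + L) = -7 + L)
Y(c, I) = -7 + I (Y(c, I) = (-7 + I) + 0 = -7 + I)
q = 8 (q = -8 + (-7 + 3)**2 = -8 + (-4)**2 = -8 + 16 = 8)
q*(-6 - 1*4) = 8*(-6 - 1*4) = 8*(-6 - 4) = 8*(-10) = -80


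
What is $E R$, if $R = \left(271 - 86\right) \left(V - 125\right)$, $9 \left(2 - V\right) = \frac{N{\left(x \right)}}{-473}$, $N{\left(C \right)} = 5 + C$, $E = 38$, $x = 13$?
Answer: $- \frac{408984310}{473} \approx -8.6466 \cdot 10^{5}$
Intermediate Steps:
$V = \frac{948}{473}$ ($V = 2 - \frac{\left(5 + 13\right) \frac{1}{-473}}{9} = 2 - \frac{18 \left(- \frac{1}{473}\right)}{9} = 2 - - \frac{2}{473} = 2 + \frac{2}{473} = \frac{948}{473} \approx 2.0042$)
$R = - \frac{10762745}{473}$ ($R = \left(271 - 86\right) \left(\frac{948}{473} - 125\right) = 185 \left(- \frac{58177}{473}\right) = - \frac{10762745}{473} \approx -22754.0$)
$E R = 38 \left(- \frac{10762745}{473}\right) = - \frac{408984310}{473}$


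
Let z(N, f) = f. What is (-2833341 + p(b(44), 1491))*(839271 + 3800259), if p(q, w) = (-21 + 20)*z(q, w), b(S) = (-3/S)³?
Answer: -13152288108960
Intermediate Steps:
b(S) = -27/S³
p(q, w) = -w (p(q, w) = (-21 + 20)*w = -w)
(-2833341 + p(b(44), 1491))*(839271 + 3800259) = (-2833341 - 1*1491)*(839271 + 3800259) = (-2833341 - 1491)*4639530 = -2834832*4639530 = -13152288108960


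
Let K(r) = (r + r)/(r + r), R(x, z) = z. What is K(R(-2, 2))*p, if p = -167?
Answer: -167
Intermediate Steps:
K(r) = 1 (K(r) = (2*r)/((2*r)) = (2*r)*(1/(2*r)) = 1)
K(R(-2, 2))*p = 1*(-167) = -167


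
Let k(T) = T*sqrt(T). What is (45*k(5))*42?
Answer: 9450*sqrt(5) ≈ 21131.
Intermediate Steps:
k(T) = T**(3/2)
(45*k(5))*42 = (45*5**(3/2))*42 = (45*(5*sqrt(5)))*42 = (225*sqrt(5))*42 = 9450*sqrt(5)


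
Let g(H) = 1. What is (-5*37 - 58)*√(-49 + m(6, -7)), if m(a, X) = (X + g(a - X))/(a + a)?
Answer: -729*I*√22/2 ≈ -1709.7*I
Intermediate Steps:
m(a, X) = (1 + X)/(2*a) (m(a, X) = (X + 1)/(a + a) = (1 + X)/((2*a)) = (1 + X)*(1/(2*a)) = (1 + X)/(2*a))
(-5*37 - 58)*√(-49 + m(6, -7)) = (-5*37 - 58)*√(-49 + (½)*(1 - 7)/6) = (-185 - 58)*√(-49 + (½)*(⅙)*(-6)) = -243*√(-49 - ½) = -729*I*√22/2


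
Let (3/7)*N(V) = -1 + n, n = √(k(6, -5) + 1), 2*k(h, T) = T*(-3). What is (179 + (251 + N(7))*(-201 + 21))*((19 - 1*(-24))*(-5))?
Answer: 9584915 + 45150*√34 ≈ 9.8482e+6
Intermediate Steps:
k(h, T) = -3*T/2 (k(h, T) = (T*(-3))/2 = (-3*T)/2 = -3*T/2)
n = √34/2 (n = √(-3/2*(-5) + 1) = √(15/2 + 1) = √(17/2) = √34/2 ≈ 2.9155)
N(V) = -7/3 + 7*√34/6 (N(V) = 7*(-1 + √34/2)/3 = -7/3 + 7*√34/6)
(179 + (251 + N(7))*(-201 + 21))*((19 - 1*(-24))*(-5)) = (179 + (251 + (-7/3 + 7*√34/6))*(-201 + 21))*((19 - 1*(-24))*(-5)) = (179 + (746/3 + 7*√34/6)*(-180))*((19 + 24)*(-5)) = (179 + (-44760 - 210*√34))*(43*(-5)) = (-44581 - 210*√34)*(-215) = 9584915 + 45150*√34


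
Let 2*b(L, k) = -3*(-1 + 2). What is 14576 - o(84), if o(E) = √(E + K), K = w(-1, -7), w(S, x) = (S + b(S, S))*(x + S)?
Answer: 14576 - 2*√26 ≈ 14566.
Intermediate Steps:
b(L, k) = -3/2 (b(L, k) = (-3*(-1 + 2))/2 = (-3*1)/2 = (½)*(-3) = -3/2)
w(S, x) = (-3/2 + S)*(S + x) (w(S, x) = (S - 3/2)*(x + S) = (-3/2 + S)*(S + x))
K = 20 (K = (-1)² - 3/2*(-1) - 3/2*(-7) - 1*(-7) = 1 + 3/2 + 21/2 + 7 = 20)
o(E) = √(20 + E) (o(E) = √(E + 20) = √(20 + E))
14576 - o(84) = 14576 - √(20 + 84) = 14576 - √104 = 14576 - 2*√26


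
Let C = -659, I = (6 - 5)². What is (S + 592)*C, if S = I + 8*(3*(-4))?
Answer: -327523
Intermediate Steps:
I = 1 (I = 1² = 1)
S = -95 (S = 1 + 8*(3*(-4)) = 1 + 8*(-12) = 1 - 96 = -95)
(S + 592)*C = (-95 + 592)*(-659) = 497*(-659) = -327523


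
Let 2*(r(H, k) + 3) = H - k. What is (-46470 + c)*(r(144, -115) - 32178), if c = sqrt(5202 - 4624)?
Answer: 1489433205 - 1089751*sqrt(2)/2 ≈ 1.4887e+9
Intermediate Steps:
r(H, k) = -3 + H/2 - k/2 (r(H, k) = -3 + (H - k)/2 = -3 + (H/2 - k/2) = -3 + H/2 - k/2)
c = 17*sqrt(2) (c = sqrt(578) = 17*sqrt(2) ≈ 24.042)
(-46470 + c)*(r(144, -115) - 32178) = (-46470 + 17*sqrt(2))*((-3 + (1/2)*144 - 1/2*(-115)) - 32178) = (-46470 + 17*sqrt(2))*((-3 + 72 + 115/2) - 32178) = (-46470 + 17*sqrt(2))*(253/2 - 32178) = (-46470 + 17*sqrt(2))*(-64103/2) = 1489433205 - 1089751*sqrt(2)/2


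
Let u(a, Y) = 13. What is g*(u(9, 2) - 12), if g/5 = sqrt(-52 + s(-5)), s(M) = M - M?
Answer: 10*I*sqrt(13) ≈ 36.056*I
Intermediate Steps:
s(M) = 0
g = 10*I*sqrt(13) (g = 5*sqrt(-52 + 0) = 5*sqrt(-52) = 5*(2*I*sqrt(13)) = 10*I*sqrt(13) ≈ 36.056*I)
g*(u(9, 2) - 12) = (10*I*sqrt(13))*(13 - 12) = (10*I*sqrt(13))*1 = 10*I*sqrt(13)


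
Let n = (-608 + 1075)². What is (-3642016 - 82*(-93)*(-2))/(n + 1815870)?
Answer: -19148/10649 ≈ -1.7981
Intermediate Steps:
n = 218089 (n = 467² = 218089)
(-3642016 - 82*(-93)*(-2))/(n + 1815870) = (-3642016 - 82*(-93)*(-2))/(218089 + 1815870) = (-3642016 + 7626*(-2))/2033959 = (-3642016 - 15252)*(1/2033959) = -3657268*1/2033959 = -19148/10649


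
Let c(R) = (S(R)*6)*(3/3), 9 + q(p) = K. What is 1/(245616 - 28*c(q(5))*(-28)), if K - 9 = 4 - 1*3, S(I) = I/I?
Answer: 1/250320 ≈ 3.9949e-6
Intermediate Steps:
S(I) = 1
K = 10 (K = 9 + (4 - 1*3) = 9 + (4 - 3) = 9 + 1 = 10)
q(p) = 1 (q(p) = -9 + 10 = 1)
c(R) = 6 (c(R) = (1*6)*(3/3) = 6*(3*(1/3)) = 6*1 = 6)
1/(245616 - 28*c(q(5))*(-28)) = 1/(245616 - 28*6*(-28)) = 1/(245616 - 168*(-28)) = 1/(245616 + 4704) = 1/250320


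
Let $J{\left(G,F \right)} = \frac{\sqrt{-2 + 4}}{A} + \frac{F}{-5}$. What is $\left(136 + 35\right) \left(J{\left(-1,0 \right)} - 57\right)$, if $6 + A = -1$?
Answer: $-9747 - \frac{171 \sqrt{2}}{7} \approx -9781.5$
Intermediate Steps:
$A = -7$ ($A = -6 - 1 = -7$)
$J{\left(G,F \right)} = - \frac{F}{5} - \frac{\sqrt{2}}{7}$ ($J{\left(G,F \right)} = \frac{\sqrt{-2 + 4}}{-7} + \frac{F}{-5} = \sqrt{2} \left(- \frac{1}{7}\right) + F \left(- \frac{1}{5}\right) = - \frac{\sqrt{2}}{7} - \frac{F}{5} = - \frac{F}{5} - \frac{\sqrt{2}}{7}$)
$\left(136 + 35\right) \left(J{\left(-1,0 \right)} - 57\right) = \left(136 + 35\right) \left(\left(\left(- \frac{1}{5}\right) 0 - \frac{\sqrt{2}}{7}\right) - 57\right) = 171 \left(\left(0 - \frac{\sqrt{2}}{7}\right) - 57\right) = 171 \left(- \frac{\sqrt{2}}{7} - 57\right) = 171 \left(-57 - \frac{\sqrt{2}}{7}\right) = -9747 - \frac{171 \sqrt{2}}{7}$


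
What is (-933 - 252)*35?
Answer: -41475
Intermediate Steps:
(-933 - 252)*35 = -1185*35 = -41475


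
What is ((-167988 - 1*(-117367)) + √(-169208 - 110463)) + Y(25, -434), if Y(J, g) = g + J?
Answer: -51030 + I*√279671 ≈ -51030.0 + 528.84*I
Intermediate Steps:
Y(J, g) = J + g
((-167988 - 1*(-117367)) + √(-169208 - 110463)) + Y(25, -434) = ((-167988 - 1*(-117367)) + √(-169208 - 110463)) + (25 - 434) = ((-167988 + 117367) + √(-279671)) - 409 = (-50621 + I*√279671) - 409 = -51030 + I*√279671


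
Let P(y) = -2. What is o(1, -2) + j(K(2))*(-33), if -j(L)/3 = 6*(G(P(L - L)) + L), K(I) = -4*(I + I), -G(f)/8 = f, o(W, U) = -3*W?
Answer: -3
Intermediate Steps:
G(f) = -8*f
K(I) = -8*I
j(L) = -288 - 18*L (j(L) = -18*(-8*(-2) + L) = -18*(16 + L) = -3*(96 + 6*L) = -288 - 18*L)
o(1, -2) + j(K(2))*(-33) = -3*1 + (-288 - (-144)*2)*(-33) = -3 + (-288 - 18*(-16))*(-33) = -3 + (-288 + 288)*(-33) = -3 + 0*(-33) = -3 + 0 = -3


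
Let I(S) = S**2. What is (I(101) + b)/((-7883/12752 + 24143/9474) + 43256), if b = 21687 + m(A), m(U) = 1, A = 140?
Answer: 1926294077136/2613048219341 ≈ 0.73718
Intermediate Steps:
b = 21688 (b = 21687 + 1 = 21688)
(I(101) + b)/((-7883/12752 + 24143/9474) + 43256) = (101**2 + 21688)/((-7883/12752 + 24143/9474) + 43256) = (10201 + 21688)/((-7883*1/12752 + 24143*(1/9474)) + 43256) = 31889/((-7883/12752 + 24143/9474) + 43256) = 31889/(116593997/60406224 + 43256) = 31889/(2613048219341/60406224) = 31889*(60406224/2613048219341) = 1926294077136/2613048219341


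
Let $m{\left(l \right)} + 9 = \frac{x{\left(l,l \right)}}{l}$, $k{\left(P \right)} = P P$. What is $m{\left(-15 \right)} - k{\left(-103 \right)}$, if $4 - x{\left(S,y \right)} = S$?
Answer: $- \frac{159289}{15} \approx -10619.0$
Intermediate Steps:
$x{\left(S,y \right)} = 4 - S$
$k{\left(P \right)} = P^{2}$
$m{\left(l \right)} = -9 + \frac{4 - l}{l}$
$m{\left(-15 \right)} - k{\left(-103 \right)} = \left(-10 + \frac{4}{-15}\right) - \left(-103\right)^{2} = \left(-10 + 4 \left(- \frac{1}{15}\right)\right) - 10609 = \left(-10 - \frac{4}{15}\right) - 10609 = - \frac{154}{15} - 10609 = - \frac{159289}{15}$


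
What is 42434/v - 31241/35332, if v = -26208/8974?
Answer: -120136967195/8267688 ≈ -14531.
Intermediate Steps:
v = -1872/641 (v = -26208*1/8974 = -1872/641 ≈ -2.9204)
42434/v - 31241/35332 = 42434/(-1872/641) - 31241/35332 = 42434*(-641/1872) - 31241*1/35332 = -13600097/936 - 31241/35332 = -120136967195/8267688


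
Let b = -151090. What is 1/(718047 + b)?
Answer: 1/566957 ≈ 1.7638e-6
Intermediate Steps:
1/(718047 + b) = 1/(718047 - 151090) = 1/566957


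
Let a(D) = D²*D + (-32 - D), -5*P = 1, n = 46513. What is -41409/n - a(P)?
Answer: 179759563/5814125 ≈ 30.918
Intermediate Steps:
P = -⅕ (P = -⅕*1 = -⅕ ≈ -0.20000)
a(D) = -32 + D³ - D (a(D) = D³ + (-32 - D) = -32 + D³ - D)
-41409/n - a(P) = -41409/46513 - (-32 + (-⅕)³ - 1*(-⅕)) = -41409*1/46513 - (-32 - 1/125 + ⅕) = -41409/46513 - 1*(-3976/125) = -41409/46513 + 3976/125 = 179759563/5814125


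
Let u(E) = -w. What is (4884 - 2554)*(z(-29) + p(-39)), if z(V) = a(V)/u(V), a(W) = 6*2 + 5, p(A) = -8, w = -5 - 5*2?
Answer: -47998/3 ≈ -15999.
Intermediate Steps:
w = -15 (w = -5 - 10 = -15)
a(W) = 17 (a(W) = 12 + 5 = 17)
u(E) = 15 (u(E) = -1*(-15) = 15)
z(V) = 17/15
(4884 - 2554)*(z(-29) + p(-39)) = (4884 - 2554)*(17/15 - 8) = 2330*(-103/15) = -47998/3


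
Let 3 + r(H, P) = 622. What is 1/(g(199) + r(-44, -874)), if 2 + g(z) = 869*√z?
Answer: -617/149896350 + 869*√199/149896350 ≈ 7.7665e-5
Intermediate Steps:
g(z) = -2 + 869*√z
r(H, P) = 619 (r(H, P) = -3 + 622 = 619)
1/(g(199) + r(-44, -874)) = 1/((-2 + 869*√199) + 619) = 1/(617 + 869*√199)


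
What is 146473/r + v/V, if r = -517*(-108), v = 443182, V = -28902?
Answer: -3418691251/268962012 ≈ -12.711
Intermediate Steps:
r = 55836
146473/r + v/V = 146473/55836 + 443182/(-28902) = 146473*(1/55836) + 443182*(-1/28902) = 146473/55836 - 221591/14451 = -3418691251/268962012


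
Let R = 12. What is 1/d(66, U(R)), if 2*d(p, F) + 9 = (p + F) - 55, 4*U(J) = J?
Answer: 2/5 ≈ 0.40000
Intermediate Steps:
U(J) = J/4
d(p, F) = -32 + F/2 + p/2 (d(p, F) = -9/2 + ((p + F) - 55)/2 = -9/2 + ((F + p) - 55)/2 = -9/2 + (-55 + F + p)/2 = -9/2 + (-55/2 + F/2 + p/2) = -32 + F/2 + p/2)
1/d(66, U(R)) = 1/(-32 + ((1/4)*12)/2 + (1/2)*66) = 1/(-32 + (1/2)*3 + 33) = 1/(-32 + 3/2 + 33) = 1/(5/2) = 2/5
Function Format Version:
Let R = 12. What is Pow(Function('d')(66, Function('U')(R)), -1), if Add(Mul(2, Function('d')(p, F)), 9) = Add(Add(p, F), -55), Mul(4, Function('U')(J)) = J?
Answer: Rational(2, 5) ≈ 0.40000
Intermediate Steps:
Function('U')(J) = Mul(Rational(1, 4), J)
Function('d')(p, F) = Add(-32, Mul(Rational(1, 2), F), Mul(Rational(1, 2), p)) (Function('d')(p, F) = Add(Rational(-9, 2), Mul(Rational(1, 2), Add(Add(p, F), -55))) = Add(Rational(-9, 2), Mul(Rational(1, 2), Add(Add(F, p), -55))) = Add(Rational(-9, 2), Mul(Rational(1, 2), Add(-55, F, p))) = Add(Rational(-9, 2), Add(Rational(-55, 2), Mul(Rational(1, 2), F), Mul(Rational(1, 2), p))) = Add(-32, Mul(Rational(1, 2), F), Mul(Rational(1, 2), p)))
Pow(Function('d')(66, Function('U')(R)), -1) = Pow(Add(-32, Mul(Rational(1, 2), Mul(Rational(1, 4), 12)), Mul(Rational(1, 2), 66)), -1) = Pow(Add(-32, Mul(Rational(1, 2), 3), 33), -1) = Pow(Add(-32, Rational(3, 2), 33), -1) = Pow(Rational(5, 2), -1) = Rational(2, 5)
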